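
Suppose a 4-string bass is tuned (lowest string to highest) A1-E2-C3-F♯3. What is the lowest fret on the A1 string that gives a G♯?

From A1, count semitones up the chromatic scale until reaching G♯: A–A#–B–C–…–F#–G–G# — 11 steps.

11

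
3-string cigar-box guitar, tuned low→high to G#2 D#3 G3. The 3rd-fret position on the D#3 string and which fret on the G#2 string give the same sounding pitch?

D#3 at fret 3 is D#3 + 3 semitones = F#3.
The open G#2 string is 7 semitones below the open D#3, so the same pitch on the G#2 string lies at fret 3 + 7 = 10.

10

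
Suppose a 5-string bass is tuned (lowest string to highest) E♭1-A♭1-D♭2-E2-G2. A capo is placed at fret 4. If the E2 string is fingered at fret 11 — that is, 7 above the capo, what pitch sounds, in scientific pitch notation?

The capo raises the open E2 by 4 semitones to A♭2; fretting 7 more gives E2 + 4 + 7 = E2 + 11 semitones = E♭3.

E♭3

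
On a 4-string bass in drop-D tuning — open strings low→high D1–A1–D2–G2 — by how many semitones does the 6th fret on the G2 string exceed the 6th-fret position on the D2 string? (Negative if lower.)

G2 at fret 6 → C#3 (MIDI 49); D2 at fret 6 → G#2 (MIDI 44).
49 − 44 = 5, so the two pitches are 5 semitones apart.

5 semitones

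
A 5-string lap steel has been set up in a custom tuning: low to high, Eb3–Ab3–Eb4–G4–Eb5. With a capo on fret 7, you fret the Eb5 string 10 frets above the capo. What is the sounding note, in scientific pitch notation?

The capo raises the open Eb5 by 7 semitones to Bb5; fretting 10 more gives Eb5 + 7 + 10 = Eb5 + 17 semitones = Ab6.
(Also written G#.)

Ab6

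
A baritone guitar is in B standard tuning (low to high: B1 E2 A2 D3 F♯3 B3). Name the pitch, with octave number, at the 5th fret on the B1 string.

E2

Each fret is one semitone, so B1 + 5 = E2.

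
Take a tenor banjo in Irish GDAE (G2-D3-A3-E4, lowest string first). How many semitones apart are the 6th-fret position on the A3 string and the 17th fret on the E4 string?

A3 at fret 6 → D#4 (MIDI 63); E4 at fret 17 → A5 (MIDI 81).
63 − 81 = -18, so the two pitches are 18 semitones apart, with A5 the higher.

18 semitones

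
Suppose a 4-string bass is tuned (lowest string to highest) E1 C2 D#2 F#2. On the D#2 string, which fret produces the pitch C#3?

C#3 is 10 semitones above the open D#2 (D#–E–F–F#–…–B–C–C#), so it sits at fret 10.

10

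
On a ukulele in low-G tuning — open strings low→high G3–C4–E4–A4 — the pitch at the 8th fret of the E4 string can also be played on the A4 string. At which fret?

3

E4 at fret 8 is E4 + 8 semitones = C5.
The open A4 string is 5 semitones above the open E4, so the same pitch on the A4 string lies at fret 8 − 5 = 3.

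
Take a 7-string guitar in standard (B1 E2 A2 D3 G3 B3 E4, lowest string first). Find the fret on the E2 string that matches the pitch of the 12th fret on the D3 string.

22

Fret 12 on D3 is MIDI 50 + 12 = 62 (D4). On the E2 string (open MIDI 40), that pitch is 62 − 40 = fret 22.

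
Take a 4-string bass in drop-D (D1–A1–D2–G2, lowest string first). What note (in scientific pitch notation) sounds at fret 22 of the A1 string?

G3

Each fret is one semitone, so A1 + 22 = G3.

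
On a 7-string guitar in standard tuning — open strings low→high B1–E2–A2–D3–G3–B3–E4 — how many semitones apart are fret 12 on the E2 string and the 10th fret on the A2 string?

E2 at fret 12 → E3 (MIDI 52); A2 at fret 10 → G3 (MIDI 55).
52 − 55 = -3, so the two pitches are 3 semitones apart, with G3 the higher.

3 semitones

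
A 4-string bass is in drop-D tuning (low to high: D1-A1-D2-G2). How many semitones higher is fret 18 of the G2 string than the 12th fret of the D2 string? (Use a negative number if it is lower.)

G2 at fret 18 → C#4 (MIDI 61); D2 at fret 12 → D3 (MIDI 50).
61 − 50 = 11, so the two pitches are 11 semitones apart.

11 semitones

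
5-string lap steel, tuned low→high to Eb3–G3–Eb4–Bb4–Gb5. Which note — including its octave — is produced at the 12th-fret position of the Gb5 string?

Gb6

Gb5 is MIDI 78. Adding 12 gives 90, which is Gb6.
(Equivalently spelled F#6.)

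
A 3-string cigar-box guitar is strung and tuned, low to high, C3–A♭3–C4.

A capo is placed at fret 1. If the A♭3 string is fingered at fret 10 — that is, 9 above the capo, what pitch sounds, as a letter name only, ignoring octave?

The capo raises the open A♭3 by 1 semitone to A3; fretting 9 more gives A♭3 + 1 + 9 = A♭3 + 10 semitones, landing on G♭.

G♭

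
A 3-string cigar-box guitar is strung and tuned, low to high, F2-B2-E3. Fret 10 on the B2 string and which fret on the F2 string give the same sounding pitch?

B2 at fret 10 is B2 + 10 semitones = A3.
The open F2 string is 6 semitones below the open B2, so the same pitch on the F2 string lies at fret 10 + 6 = 16.

16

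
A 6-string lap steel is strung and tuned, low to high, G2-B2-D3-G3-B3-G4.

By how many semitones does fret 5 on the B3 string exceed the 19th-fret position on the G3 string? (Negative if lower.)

-10 semitones

B3 at fret 5 → E4 (MIDI 64); G3 at fret 19 → D5 (MIDI 74).
64 − 74 = -10, so the two pitches are 10 semitones apart.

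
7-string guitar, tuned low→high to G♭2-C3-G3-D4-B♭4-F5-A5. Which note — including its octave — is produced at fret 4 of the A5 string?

Each fret is one semitone, so A5 + 4 = D♭6.

D♭6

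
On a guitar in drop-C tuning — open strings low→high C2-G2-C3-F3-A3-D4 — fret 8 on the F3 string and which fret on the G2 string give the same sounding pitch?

18

Fret 8 on F3 is MIDI 53 + 8 = 61 (C#4). On the G2 string (open MIDI 43), that pitch is 61 − 43 = fret 18.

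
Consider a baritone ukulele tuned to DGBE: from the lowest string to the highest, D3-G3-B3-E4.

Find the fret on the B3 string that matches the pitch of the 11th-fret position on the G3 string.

G3 at fret 11 is G3 + 11 semitones = F#4.
The open B3 string is 4 semitones above the open G3, so the same pitch on the B3 string lies at fret 11 − 4 = 7.

7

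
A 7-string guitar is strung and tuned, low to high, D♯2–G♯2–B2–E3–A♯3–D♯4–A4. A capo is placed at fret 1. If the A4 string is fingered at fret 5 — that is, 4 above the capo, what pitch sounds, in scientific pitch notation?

D5

The capo raises the open A4 by 1 semitone to A♯4; fretting 4 more gives A4 + 1 + 4 = A4 + 5 semitones = D5.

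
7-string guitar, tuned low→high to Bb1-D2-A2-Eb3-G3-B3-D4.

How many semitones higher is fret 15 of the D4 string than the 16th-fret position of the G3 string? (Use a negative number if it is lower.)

D4 at fret 15 → F5 (MIDI 77); G3 at fret 16 → B4 (MIDI 71).
77 − 71 = 6, so the two pitches are 6 semitones apart.

6 semitones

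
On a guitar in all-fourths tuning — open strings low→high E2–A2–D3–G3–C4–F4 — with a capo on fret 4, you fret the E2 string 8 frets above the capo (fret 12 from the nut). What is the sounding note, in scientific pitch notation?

E3

The capo raises the open E2 by 4 semitones to G♯2; fretting 8 more gives E2 + 4 + 8 = E2 + 12 semitones = E3.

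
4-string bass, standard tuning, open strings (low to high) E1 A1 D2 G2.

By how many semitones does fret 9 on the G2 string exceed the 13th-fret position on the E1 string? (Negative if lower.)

11 semitones

G2 at fret 9 → E3 (MIDI 52); E1 at fret 13 → F2 (MIDI 41).
52 − 41 = 11, so the two pitches are 11 semitones apart.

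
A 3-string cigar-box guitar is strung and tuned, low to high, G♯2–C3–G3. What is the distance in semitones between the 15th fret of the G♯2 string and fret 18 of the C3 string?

G♯2 at fret 15 → B3 (MIDI 59); C3 at fret 18 → F♯4 (MIDI 66).
59 − 66 = -7, so the two pitches are 7 semitones apart, with F♯4 the higher.

7 semitones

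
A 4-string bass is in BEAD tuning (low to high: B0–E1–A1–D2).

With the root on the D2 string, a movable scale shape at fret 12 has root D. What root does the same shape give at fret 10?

C

Moving from fret 12 to fret 10 shifts the root by -2 semitones.
D down 2 semitones is C.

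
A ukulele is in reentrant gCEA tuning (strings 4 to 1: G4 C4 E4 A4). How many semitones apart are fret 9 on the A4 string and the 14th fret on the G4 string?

3 semitones

A4 at fret 9 → F♯5 (MIDI 78); G4 at fret 14 → A5 (MIDI 81).
78 − 81 = -3, so the two pitches are 3 semitones apart, with A5 the higher.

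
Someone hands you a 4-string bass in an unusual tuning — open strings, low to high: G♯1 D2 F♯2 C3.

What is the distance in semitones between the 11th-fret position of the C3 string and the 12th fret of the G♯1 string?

15 semitones

C3 at fret 11 → B3 (MIDI 59); G♯1 at fret 12 → G♯2 (MIDI 44).
59 − 44 = 15, so the two pitches are 15 semitones apart, with B3 the higher.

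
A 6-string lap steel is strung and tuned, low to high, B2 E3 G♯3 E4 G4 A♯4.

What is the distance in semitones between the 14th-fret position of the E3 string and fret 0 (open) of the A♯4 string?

4 semitones

E3 at fret 14 → F♯4 (MIDI 66); A♯4 at fret 0 → A♯4 (MIDI 70).
66 − 70 = -4, so the two pitches are 4 semitones apart, with A♯4 the higher.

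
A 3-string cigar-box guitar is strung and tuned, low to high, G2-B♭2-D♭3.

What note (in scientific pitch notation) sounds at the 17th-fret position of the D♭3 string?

The open D♭3 string plus 17 semitones: Db–D–Eb–E–…–E–F–Gb.
The walk passes from B into C once, so the octave number goes from 3 to 4.
(Equivalently spelled F♯4.)

G♭4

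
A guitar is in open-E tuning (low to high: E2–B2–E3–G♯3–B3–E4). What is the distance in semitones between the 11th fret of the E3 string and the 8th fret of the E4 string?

E3 at fret 11 → D♯4 (MIDI 63); E4 at fret 8 → C5 (MIDI 72).
63 − 72 = -9, so the two pitches are 9 semitones apart, with C5 the higher.

9 semitones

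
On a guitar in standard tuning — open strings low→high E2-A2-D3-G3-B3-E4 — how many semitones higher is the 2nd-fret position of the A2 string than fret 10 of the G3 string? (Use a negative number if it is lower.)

A2 at fret 2 → B2 (MIDI 47); G3 at fret 10 → F4 (MIDI 65).
47 − 65 = -18, so the two pitches are 18 semitones apart.

-18 semitones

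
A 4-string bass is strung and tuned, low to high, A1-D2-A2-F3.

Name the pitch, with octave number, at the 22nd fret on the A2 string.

The open A2 string plus 22 semitones: A–A#–B–C–…–F–F#–G.
The walk passes from B into C 2 times, so the octave number goes from 2 to 4.

G4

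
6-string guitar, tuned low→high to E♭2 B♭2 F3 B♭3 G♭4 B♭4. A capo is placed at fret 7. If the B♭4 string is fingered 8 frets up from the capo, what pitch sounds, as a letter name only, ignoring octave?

The capo raises the open B♭4 by 7 semitones to F5; fretting 8 more gives B♭4 + 7 + 8 = B♭4 + 15 semitones, landing on D♭.

D♭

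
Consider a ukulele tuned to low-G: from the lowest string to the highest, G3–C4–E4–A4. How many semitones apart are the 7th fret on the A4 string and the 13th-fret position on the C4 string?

3 semitones

A4 at fret 7 → E5 (MIDI 76); C4 at fret 13 → C#5 (MIDI 73).
76 − 73 = 3, so the two pitches are 3 semitones apart, with E5 the higher.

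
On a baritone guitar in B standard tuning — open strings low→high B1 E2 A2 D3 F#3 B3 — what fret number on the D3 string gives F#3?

4

F#3 is 4 semitones above the open D3 (D–D#–E–F–F#), so it sits at fret 4.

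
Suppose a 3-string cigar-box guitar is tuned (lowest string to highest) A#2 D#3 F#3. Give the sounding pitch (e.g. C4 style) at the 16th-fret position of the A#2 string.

A#2 is MIDI 46. Adding 16 gives 62, which is D4.

D4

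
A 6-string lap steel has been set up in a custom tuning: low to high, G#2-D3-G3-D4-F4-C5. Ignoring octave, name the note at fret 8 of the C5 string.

G#

The open C5 string plus 8 semitones: C–C#–D–D#–E–F–F#–G–G#.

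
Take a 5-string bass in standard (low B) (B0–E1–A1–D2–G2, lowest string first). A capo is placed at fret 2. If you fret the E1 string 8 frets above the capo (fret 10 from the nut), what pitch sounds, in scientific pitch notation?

The capo raises the open E1 by 2 semitones to F♯1; fretting 8 more gives E1 + 2 + 8 = E1 + 10 semitones = D2.

D2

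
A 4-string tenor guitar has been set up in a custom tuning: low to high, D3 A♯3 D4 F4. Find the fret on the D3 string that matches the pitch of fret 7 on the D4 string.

19

D4 at fret 7 is D4 + 7 semitones = A4.
The open D3 string is 12 semitones below the open D4, so the same pitch on the D3 string lies at fret 7 + 12 = 19.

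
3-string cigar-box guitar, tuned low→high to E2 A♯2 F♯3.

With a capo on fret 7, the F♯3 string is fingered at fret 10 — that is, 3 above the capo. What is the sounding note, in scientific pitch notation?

The capo raises the open F♯3 by 7 semitones to C♯4; fretting 3 more gives F♯3 + 7 + 3 = F♯3 + 10 semitones = E4.

E4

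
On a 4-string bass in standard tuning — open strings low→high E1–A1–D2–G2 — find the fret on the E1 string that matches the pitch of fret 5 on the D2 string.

15

Fret 5 on D2 is MIDI 38 + 5 = 43 (G2). On the E1 string (open MIDI 28), that pitch is 43 − 28 = fret 15.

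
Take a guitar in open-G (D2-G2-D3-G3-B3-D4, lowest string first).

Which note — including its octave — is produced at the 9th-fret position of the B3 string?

B3 is MIDI 59. Adding 9 gives 68, which is G♯4.
(Equivalently spelled A♭4.)

G♯4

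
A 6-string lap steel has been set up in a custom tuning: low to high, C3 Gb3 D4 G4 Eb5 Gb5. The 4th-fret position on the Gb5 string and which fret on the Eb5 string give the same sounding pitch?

7

Fret 4 on Gb5 is MIDI 78 + 4 = 82 (Bb5). On the Eb5 string (open MIDI 75), that pitch is 82 − 75 = fret 7.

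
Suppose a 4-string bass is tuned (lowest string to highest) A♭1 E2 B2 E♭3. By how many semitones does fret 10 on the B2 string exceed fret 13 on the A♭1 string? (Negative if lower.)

B2 at fret 10 → A3 (MIDI 57); A♭1 at fret 13 → A2 (MIDI 45).
57 − 45 = 12, so the two pitches are 12 semitones apart.

12 semitones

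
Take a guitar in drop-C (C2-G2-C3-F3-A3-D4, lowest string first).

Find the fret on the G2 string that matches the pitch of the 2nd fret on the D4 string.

Fret 2 on D4 is MIDI 62 + 2 = 64 (E4). On the G2 string (open MIDI 43), that pitch is 64 − 43 = fret 21.

21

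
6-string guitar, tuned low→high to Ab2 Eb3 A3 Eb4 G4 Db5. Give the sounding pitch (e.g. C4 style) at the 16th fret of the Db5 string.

F6

Db5 is MIDI 73. Adding 16 gives 89, which is F6.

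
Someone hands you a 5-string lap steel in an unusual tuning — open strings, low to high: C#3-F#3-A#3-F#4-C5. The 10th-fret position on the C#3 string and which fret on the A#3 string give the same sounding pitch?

1

C#3 at fret 10 is C#3 + 10 semitones = B3.
The open A#3 string is 9 semitones above the open C#3, so the same pitch on the A#3 string lies at fret 10 − 9 = 1.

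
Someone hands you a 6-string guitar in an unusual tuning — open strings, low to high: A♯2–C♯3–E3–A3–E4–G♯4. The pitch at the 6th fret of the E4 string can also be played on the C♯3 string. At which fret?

Fret 6 on E4 is MIDI 64 + 6 = 70 (A♯4). On the C♯3 string (open MIDI 49), that pitch is 70 − 49 = fret 21.

21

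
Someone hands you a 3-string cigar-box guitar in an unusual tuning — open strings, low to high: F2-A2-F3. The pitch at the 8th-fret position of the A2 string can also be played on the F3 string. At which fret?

0

A2 at fret 8 is A2 + 8 semitones = F3.
The open F3 string is 8 semitones above the open A2, so the same pitch on the F3 string lies at fret 8 − 8 = 0.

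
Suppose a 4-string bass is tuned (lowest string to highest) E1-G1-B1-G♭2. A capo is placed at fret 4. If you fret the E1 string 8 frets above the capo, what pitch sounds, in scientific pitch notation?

E2

The capo raises the open E1 by 4 semitones to A♭1; fretting 8 more gives E1 + 4 + 8 = E1 + 12 semitones = E2.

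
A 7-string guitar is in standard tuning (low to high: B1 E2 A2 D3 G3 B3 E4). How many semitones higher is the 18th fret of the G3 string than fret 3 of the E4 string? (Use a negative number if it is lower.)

G3 at fret 18 → C♯5 (MIDI 73); E4 at fret 3 → G4 (MIDI 67).
73 − 67 = 6, so the two pitches are 6 semitones apart.

6 semitones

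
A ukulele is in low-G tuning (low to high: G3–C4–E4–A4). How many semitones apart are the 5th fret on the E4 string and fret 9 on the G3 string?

E4 at fret 5 → A4 (MIDI 69); G3 at fret 9 → E4 (MIDI 64).
69 − 64 = 5, so the two pitches are 5 semitones apart, with A4 the higher.

5 semitones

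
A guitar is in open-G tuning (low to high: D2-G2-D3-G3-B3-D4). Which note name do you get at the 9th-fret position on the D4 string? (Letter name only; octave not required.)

Each fret is one semitone, so D4 + 9 = B.

B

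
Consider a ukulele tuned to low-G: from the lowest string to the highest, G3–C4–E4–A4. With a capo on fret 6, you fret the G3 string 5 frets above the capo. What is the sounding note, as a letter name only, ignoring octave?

The capo raises the open G3 by 6 semitones to C#4; fretting 5 more gives G3 + 6 + 5 = G3 + 11 semitones, landing on F#.

F#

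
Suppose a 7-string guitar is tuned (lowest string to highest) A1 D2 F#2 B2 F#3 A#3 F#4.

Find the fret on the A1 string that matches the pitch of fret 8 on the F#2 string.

17

F#2 at fret 8 is F#2 + 8 semitones = D3.
The open A1 string is 9 semitones below the open F#2, so the same pitch on the A1 string lies at fret 8 + 9 = 17.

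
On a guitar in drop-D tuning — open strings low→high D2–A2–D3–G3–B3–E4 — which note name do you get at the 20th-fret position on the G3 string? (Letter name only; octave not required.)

D#

Each fret is one semitone, so G3 + 20 = D#.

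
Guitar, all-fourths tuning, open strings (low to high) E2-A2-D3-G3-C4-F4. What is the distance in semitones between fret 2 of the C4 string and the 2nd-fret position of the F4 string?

C4 at fret 2 → D4 (MIDI 62); F4 at fret 2 → G4 (MIDI 67).
62 − 67 = -5, so the two pitches are 5 semitones apart, with G4 the higher.

5 semitones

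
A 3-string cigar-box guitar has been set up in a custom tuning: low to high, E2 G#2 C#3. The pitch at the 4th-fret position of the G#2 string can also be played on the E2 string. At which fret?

G#2 at fret 4 is G#2 + 4 semitones = C3.
The open E2 string is 4 semitones below the open G#2, so the same pitch on the E2 string lies at fret 4 + 4 = 8.

8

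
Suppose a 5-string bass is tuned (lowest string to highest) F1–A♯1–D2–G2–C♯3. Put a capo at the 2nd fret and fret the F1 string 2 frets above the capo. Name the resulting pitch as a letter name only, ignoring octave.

The capo raises the open F1 by 2 semitones to G1; fretting 2 more gives F1 + 2 + 2 = F1 + 4 semitones, landing on A.

A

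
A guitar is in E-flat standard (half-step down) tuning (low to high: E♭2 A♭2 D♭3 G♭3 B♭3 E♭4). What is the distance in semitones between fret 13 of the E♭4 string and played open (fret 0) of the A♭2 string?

32 semitones

E♭4 at fret 13 → E5 (MIDI 76); A♭2 at fret 0 → A♭2 (MIDI 44).
76 − 44 = 32, so the two pitches are 32 semitones apart, with E5 the higher.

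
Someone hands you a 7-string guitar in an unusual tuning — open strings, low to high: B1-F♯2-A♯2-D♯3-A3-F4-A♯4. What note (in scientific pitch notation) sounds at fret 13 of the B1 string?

Each fret is one semitone, so B1 + 13 = C3.

C3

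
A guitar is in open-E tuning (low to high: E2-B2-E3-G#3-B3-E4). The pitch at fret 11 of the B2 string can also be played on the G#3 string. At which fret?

B2 at fret 11 is B2 + 11 semitones = A#3.
The open G#3 string is 9 semitones above the open B2, so the same pitch on the G#3 string lies at fret 11 − 9 = 2.

2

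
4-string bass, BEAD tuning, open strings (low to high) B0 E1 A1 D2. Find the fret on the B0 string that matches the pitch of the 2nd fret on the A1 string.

A1 at fret 2 is A1 + 2 semitones = B1.
The open B0 string is 10 semitones below the open A1, so the same pitch on the B0 string lies at fret 2 + 10 = 12.

12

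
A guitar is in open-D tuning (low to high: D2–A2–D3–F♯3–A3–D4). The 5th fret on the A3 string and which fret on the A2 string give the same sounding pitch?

A3 at fret 5 is A3 + 5 semitones = D4.
The open A2 string is 12 semitones below the open A3, so the same pitch on the A2 string lies at fret 5 + 12 = 17.

17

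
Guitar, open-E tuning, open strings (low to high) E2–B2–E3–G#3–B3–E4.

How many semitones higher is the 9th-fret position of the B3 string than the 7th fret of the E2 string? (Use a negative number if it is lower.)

B3 at fret 9 → G#4 (MIDI 68); E2 at fret 7 → B2 (MIDI 47).
68 − 47 = 21, so the two pitches are 21 semitones apart.

21 semitones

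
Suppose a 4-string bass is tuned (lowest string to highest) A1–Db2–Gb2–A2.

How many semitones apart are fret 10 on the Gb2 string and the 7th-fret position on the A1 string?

Gb2 at fret 10 → E3 (MIDI 52); A1 at fret 7 → E2 (MIDI 40).
52 − 40 = 12, so the two pitches are 12 semitones apart, with E3 the higher.

12 semitones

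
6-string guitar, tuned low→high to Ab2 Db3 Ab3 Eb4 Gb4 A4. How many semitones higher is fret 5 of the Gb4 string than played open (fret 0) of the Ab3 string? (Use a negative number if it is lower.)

Gb4 at fret 5 → B4 (MIDI 71); Ab3 at fret 0 → Ab3 (MIDI 56).
71 − 56 = 15, so the two pitches are 15 semitones apart.

15 semitones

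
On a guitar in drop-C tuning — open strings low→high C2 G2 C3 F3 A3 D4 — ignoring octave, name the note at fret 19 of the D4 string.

The open D4 string plus 19 semitones: D–D#–E–F–…–G–G#–A.

A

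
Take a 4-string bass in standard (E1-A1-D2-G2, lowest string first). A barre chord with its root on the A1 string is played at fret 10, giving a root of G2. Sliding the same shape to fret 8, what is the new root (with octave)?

Moving from fret 10 to fret 8 shifts the root by -2 semitones.
G2 down 2 semitones is F2.

F2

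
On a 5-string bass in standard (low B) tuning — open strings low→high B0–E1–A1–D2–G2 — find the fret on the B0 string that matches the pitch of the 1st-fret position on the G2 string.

G2 at fret 1 is G2 + 1 semitone = G♯2.
The open B0 string is 20 semitones below the open G2, so the same pitch on the B0 string lies at fret 1 + 20 = 21.

21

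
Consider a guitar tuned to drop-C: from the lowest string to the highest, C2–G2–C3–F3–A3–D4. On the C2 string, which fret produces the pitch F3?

F3 is 17 semitones above the open C2 (C–C#–D–D#–…–D#–E–F), so it sits at fret 17.

17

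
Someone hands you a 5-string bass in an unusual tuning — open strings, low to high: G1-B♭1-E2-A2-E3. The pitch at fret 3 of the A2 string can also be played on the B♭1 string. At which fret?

14

A2 at fret 3 is A2 + 3 semitones = C3.
The open B♭1 string is 11 semitones below the open A2, so the same pitch on the B♭1 string lies at fret 3 + 11 = 14.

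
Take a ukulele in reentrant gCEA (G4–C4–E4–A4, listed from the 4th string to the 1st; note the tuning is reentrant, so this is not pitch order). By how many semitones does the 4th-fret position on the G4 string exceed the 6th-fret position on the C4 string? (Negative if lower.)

G4 at fret 4 → B4 (MIDI 71); C4 at fret 6 → F#4 (MIDI 66).
71 − 66 = 5, so the two pitches are 5 semitones apart.

5 semitones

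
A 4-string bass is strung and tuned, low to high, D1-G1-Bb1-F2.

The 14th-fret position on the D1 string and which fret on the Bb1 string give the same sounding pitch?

6

Fret 14 on D1 is MIDI 26 + 14 = 40 (E2). On the Bb1 string (open MIDI 34), that pitch is 40 − 34 = fret 6.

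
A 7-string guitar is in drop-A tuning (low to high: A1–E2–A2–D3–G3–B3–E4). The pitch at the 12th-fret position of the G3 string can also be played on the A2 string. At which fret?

22

Fret 12 on G3 is MIDI 55 + 12 = 67 (G4). On the A2 string (open MIDI 45), that pitch is 67 − 45 = fret 22.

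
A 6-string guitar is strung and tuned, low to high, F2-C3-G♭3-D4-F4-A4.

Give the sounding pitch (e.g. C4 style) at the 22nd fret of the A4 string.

G6

A4 is MIDI 69. Adding 22 gives 91, which is G6.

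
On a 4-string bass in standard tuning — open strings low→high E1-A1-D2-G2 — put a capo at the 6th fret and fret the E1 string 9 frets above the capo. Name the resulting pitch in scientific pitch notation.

The capo raises the open E1 by 6 semitones to A♯1; fretting 9 more gives E1 + 6 + 9 = E1 + 15 semitones = G2.

G2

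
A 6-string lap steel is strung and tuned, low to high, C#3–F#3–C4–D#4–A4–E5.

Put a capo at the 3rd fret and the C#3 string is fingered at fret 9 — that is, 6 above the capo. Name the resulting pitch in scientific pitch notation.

The capo raises the open C#3 by 3 semitones to E3; fretting 6 more gives C#3 + 3 + 6 = C#3 + 9 semitones = A#3.

A#3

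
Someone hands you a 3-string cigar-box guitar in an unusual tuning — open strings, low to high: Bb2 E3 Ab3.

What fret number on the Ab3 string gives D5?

D5 is 18 semitones above the open Ab3 (Ab–A–Bb–B–…–C–Db–D), so it sits at fret 18.

18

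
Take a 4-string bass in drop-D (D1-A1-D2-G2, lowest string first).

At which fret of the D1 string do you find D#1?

D#1 is 1 semitone above the open D1 (D–D#), so it sits at fret 1.

1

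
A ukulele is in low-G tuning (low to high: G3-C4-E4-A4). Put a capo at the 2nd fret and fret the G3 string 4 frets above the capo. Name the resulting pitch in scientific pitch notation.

The capo raises the open G3 by 2 semitones to A3; fretting 4 more gives G3 + 2 + 4 = G3 + 6 semitones = C#4.

C#4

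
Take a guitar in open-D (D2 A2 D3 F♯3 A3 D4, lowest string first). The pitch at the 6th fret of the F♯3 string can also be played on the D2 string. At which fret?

F♯3 at fret 6 is F♯3 + 6 semitones = C4.
The open D2 string is 16 semitones below the open F♯3, so the same pitch on the D2 string lies at fret 6 + 16 = 22.

22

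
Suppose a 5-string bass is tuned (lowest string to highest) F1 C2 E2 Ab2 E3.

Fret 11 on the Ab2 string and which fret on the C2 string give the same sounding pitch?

Fret 11 on Ab2 is MIDI 44 + 11 = 55 (G3). On the C2 string (open MIDI 36), that pitch is 55 − 36 = fret 19.

19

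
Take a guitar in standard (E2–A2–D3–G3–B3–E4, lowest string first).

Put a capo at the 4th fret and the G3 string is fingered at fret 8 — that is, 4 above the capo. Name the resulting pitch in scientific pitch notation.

D#4

The capo raises the open G3 by 4 semitones to B3; fretting 4 more gives G3 + 4 + 4 = G3 + 8 semitones = D#4.
(Also written Eb.)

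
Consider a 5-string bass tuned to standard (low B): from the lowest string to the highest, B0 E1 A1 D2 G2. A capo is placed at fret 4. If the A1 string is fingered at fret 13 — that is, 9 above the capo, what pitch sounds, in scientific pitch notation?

The capo raises the open A1 by 4 semitones to C#2; fretting 9 more gives A1 + 4 + 9 = A1 + 13 semitones = A#2.

A#2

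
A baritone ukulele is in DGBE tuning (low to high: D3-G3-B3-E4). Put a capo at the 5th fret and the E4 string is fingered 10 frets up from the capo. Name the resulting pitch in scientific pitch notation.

The capo raises the open E4 by 5 semitones to A4; fretting 10 more gives E4 + 5 + 10 = E4 + 15 semitones = G5.

G5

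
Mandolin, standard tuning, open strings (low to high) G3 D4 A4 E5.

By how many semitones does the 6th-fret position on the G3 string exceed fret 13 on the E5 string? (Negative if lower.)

-28 semitones

G3 at fret 6 → C♯4 (MIDI 61); E5 at fret 13 → F6 (MIDI 89).
61 − 89 = -28, so the two pitches are 28 semitones apart.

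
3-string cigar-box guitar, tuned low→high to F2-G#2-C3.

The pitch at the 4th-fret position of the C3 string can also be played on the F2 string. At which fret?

11

Fret 4 on C3 is MIDI 48 + 4 = 52 (E3). On the F2 string (open MIDI 41), that pitch is 52 − 41 = fret 11.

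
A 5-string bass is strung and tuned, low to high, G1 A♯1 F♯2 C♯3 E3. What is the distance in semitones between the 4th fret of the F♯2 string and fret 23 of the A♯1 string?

F♯2 at fret 4 → A♯2 (MIDI 46); A♯1 at fret 23 → A3 (MIDI 57).
46 − 57 = -11, so the two pitches are 11 semitones apart, with A3 the higher.

11 semitones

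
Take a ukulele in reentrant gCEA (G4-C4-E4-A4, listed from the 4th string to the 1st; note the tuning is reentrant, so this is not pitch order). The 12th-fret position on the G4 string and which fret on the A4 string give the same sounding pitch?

Fret 12 on G4 is MIDI 67 + 12 = 79 (G5). On the A4 string (open MIDI 69), that pitch is 79 − 69 = fret 10.

10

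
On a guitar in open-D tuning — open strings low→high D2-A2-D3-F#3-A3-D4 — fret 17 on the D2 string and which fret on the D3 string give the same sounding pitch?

Fret 17 on D2 is MIDI 38 + 17 = 55 (G3). On the D3 string (open MIDI 50), that pitch is 55 − 50 = fret 5.

5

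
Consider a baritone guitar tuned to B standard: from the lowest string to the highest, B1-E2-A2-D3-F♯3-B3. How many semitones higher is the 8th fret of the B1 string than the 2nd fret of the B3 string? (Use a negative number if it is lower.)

-18 semitones

B1 at fret 8 → G2 (MIDI 43); B3 at fret 2 → C♯4 (MIDI 61).
43 − 61 = -18, so the two pitches are 18 semitones apart.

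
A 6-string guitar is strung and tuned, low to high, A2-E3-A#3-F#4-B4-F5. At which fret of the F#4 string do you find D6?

20

D6 is 20 semitones above the open F#4 (F#–G–G#–A–…–C–C#–D), so it sits at fret 20.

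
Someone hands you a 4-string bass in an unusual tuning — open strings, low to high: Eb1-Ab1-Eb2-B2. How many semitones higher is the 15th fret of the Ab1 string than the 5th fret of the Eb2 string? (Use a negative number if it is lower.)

3 semitones

Ab1 at fret 15 → B2 (MIDI 47); Eb2 at fret 5 → Ab2 (MIDI 44).
47 − 44 = 3, so the two pitches are 3 semitones apart.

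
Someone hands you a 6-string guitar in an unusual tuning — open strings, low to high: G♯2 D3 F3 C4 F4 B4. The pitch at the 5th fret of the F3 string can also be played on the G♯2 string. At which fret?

Fret 5 on F3 is MIDI 53 + 5 = 58 (A♯3). On the G♯2 string (open MIDI 44), that pitch is 58 − 44 = fret 14.

14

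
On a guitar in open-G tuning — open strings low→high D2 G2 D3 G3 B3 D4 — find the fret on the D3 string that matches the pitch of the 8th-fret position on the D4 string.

Fret 8 on D4 is MIDI 62 + 8 = 70 (A#4). On the D3 string (open MIDI 50), that pitch is 70 − 50 = fret 20.

20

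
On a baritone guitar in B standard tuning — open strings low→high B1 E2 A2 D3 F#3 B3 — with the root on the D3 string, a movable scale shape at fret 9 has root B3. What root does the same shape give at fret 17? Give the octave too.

G4

Moving from fret 9 to fret 17 shifts the root by 8 semitones.
B3 up 8 semitones is G4.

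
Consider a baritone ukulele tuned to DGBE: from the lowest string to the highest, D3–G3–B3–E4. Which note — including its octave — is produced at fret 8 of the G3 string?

D♯4

G3 is MIDI 55. Adding 8 gives 63, which is D♯4.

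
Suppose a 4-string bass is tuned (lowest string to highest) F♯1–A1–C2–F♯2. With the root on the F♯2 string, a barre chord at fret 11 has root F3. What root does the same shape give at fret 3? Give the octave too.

Moving from fret 11 to fret 3 shifts the root by -8 semitones.
F3 down 8 semitones is A2.

A2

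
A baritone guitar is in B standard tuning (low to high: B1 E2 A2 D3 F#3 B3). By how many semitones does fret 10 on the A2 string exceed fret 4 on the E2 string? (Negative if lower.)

11 semitones

A2 at fret 10 → G3 (MIDI 55); E2 at fret 4 → G#2 (MIDI 44).
55 − 44 = 11, so the two pitches are 11 semitones apart.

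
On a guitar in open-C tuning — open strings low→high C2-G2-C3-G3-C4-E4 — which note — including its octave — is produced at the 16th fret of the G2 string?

B3

G2 is MIDI 43. Adding 16 gives 59, which is B3.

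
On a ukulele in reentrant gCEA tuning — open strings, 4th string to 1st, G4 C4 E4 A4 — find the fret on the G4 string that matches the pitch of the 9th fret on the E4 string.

6

Fret 9 on E4 is MIDI 64 + 9 = 73 (C#5). On the G4 string (open MIDI 67), that pitch is 73 − 67 = fret 6.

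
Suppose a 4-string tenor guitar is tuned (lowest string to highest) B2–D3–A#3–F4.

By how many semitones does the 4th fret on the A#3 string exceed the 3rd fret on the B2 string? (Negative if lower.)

12 semitones

A#3 at fret 4 → D4 (MIDI 62); B2 at fret 3 → D3 (MIDI 50).
62 − 50 = 12, so the two pitches are 12 semitones apart.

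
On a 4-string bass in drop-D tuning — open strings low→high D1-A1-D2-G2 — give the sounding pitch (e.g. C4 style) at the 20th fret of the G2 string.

D#4

The open G2 string plus 20 semitones: G–G#–A–A#–…–C#–D–D#.
The walk passes from B into C 2 times, so the octave number goes from 2 to 4.
(Equivalently spelled Eb4.)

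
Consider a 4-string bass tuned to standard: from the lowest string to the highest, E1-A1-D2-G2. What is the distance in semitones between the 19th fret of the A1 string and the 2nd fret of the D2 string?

12 semitones

A1 at fret 19 → E3 (MIDI 52); D2 at fret 2 → E2 (MIDI 40).
52 − 40 = 12, so the two pitches are 12 semitones apart, with E3 the higher.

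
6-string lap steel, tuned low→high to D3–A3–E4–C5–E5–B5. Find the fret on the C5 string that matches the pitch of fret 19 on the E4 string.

11

E4 at fret 19 is E4 + 19 semitones = B5.
The open C5 string is 8 semitones above the open E4, so the same pitch on the C5 string lies at fret 19 − 8 = 11.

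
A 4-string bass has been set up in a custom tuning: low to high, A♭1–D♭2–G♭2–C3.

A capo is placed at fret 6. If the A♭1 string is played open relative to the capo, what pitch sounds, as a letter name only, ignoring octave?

The capo raises the open A♭1 by 6 semitones to D2; fretting 0 more gives A♭1 + 6 + 0 = A♭1 + 6 semitones, landing on D.

D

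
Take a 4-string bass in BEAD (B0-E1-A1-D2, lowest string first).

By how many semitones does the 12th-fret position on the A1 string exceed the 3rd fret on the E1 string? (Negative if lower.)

A1 at fret 12 → A2 (MIDI 45); E1 at fret 3 → G1 (MIDI 31).
45 − 31 = 14, so the two pitches are 14 semitones apart.

14 semitones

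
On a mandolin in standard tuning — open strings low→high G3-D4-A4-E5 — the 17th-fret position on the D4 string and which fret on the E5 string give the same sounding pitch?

3

Fret 17 on D4 is MIDI 62 + 17 = 79 (G5). On the E5 string (open MIDI 76), that pitch is 79 − 76 = fret 3.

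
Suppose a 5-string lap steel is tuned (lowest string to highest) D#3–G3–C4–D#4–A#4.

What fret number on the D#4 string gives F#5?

15

F#5 is 15 semitones above the open D#4 (D#–E–F–F#–…–E–F–F#), so it sits at fret 15.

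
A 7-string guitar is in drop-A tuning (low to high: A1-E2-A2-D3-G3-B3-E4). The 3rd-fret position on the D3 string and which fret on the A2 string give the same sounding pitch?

8

Fret 3 on D3 is MIDI 50 + 3 = 53 (F3). On the A2 string (open MIDI 45), that pitch is 53 − 45 = fret 8.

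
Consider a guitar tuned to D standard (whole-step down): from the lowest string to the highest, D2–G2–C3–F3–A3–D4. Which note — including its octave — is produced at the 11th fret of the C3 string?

Each fret is one semitone, so C3 + 11 = B3.

B3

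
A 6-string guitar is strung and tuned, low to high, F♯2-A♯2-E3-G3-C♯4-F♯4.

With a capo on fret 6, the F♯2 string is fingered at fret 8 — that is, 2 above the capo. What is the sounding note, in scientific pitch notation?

The capo raises the open F♯2 by 6 semitones to C3; fretting 2 more gives F♯2 + 6 + 2 = F♯2 + 8 semitones = D3.

D3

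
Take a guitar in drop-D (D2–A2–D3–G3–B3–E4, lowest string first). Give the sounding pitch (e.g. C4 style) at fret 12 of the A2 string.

A3

A2 is MIDI 45. Adding 12 gives 57, which is A3.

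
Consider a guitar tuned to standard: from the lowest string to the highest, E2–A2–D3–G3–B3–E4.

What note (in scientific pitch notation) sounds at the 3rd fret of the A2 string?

A2 is MIDI 45. Adding 3 gives 48, which is C3.

C3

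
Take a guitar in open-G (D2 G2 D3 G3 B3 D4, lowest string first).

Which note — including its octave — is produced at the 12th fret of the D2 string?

D3

D2 is MIDI 38. Adding 12 gives 50, which is D3.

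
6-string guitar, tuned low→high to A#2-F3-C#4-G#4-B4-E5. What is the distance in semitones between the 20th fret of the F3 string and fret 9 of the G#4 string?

4 semitones

F3 at fret 20 → C#5 (MIDI 73); G#4 at fret 9 → F5 (MIDI 77).
73 − 77 = -4, so the two pitches are 4 semitones apart, with F5 the higher.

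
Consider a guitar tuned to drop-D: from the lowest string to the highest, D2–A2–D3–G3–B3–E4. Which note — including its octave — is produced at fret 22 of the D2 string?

The open D2 string plus 22 semitones: D–D#–E–F–…–A#–B–C.
The walk passes from B into C 2 times, so the octave number goes from 2 to 4.

C4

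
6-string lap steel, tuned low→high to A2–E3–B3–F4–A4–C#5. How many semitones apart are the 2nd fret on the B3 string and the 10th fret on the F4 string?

14 semitones

B3 at fret 2 → C#4 (MIDI 61); F4 at fret 10 → D#5 (MIDI 75).
61 − 75 = -14, so the two pitches are 14 semitones apart, with D#5 the higher.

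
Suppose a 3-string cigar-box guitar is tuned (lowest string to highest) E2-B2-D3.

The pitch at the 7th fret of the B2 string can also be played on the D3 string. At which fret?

4

Fret 7 on B2 is MIDI 47 + 7 = 54 (G♭3). On the D3 string (open MIDI 50), that pitch is 54 − 50 = fret 4.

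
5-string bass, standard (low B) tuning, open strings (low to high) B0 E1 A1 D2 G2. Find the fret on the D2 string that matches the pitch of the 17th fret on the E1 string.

7

Fret 17 on E1 is MIDI 28 + 17 = 45 (A2). On the D2 string (open MIDI 38), that pitch is 45 − 38 = fret 7.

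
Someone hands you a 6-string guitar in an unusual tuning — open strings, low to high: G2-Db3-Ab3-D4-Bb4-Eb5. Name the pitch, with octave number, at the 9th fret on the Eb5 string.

C6

Eb5 is MIDI 75. Adding 9 gives 84, which is C6.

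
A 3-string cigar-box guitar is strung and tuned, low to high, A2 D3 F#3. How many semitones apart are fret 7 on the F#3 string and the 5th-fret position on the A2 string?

F#3 at fret 7 → C#4 (MIDI 61); A2 at fret 5 → D3 (MIDI 50).
61 − 50 = 11, so the two pitches are 11 semitones apart, with C#4 the higher.

11 semitones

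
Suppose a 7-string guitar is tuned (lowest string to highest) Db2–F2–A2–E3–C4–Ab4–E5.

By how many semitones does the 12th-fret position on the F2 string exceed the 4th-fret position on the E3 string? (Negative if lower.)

F2 at fret 12 → F3 (MIDI 53); E3 at fret 4 → Ab3 (MIDI 56).
53 − 56 = -3, so the two pitches are 3 semitones apart.

-3 semitones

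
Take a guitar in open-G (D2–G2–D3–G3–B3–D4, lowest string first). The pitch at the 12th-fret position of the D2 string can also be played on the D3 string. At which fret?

D2 at fret 12 is D2 + 12 semitones = D3.
The open D3 string is 12 semitones above the open D2, so the same pitch on the D3 string lies at fret 12 − 12 = 0.

0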